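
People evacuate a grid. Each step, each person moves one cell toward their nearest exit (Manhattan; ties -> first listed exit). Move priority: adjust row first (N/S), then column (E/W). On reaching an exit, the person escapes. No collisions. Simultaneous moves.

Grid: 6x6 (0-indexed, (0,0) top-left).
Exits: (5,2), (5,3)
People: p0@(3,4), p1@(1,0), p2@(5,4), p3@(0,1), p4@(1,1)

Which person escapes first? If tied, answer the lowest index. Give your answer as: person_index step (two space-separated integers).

Step 1: p0:(3,4)->(4,4) | p1:(1,0)->(2,0) | p2:(5,4)->(5,3)->EXIT | p3:(0,1)->(1,1) | p4:(1,1)->(2,1)
Step 2: p0:(4,4)->(5,4) | p1:(2,0)->(3,0) | p2:escaped | p3:(1,1)->(2,1) | p4:(2,1)->(3,1)
Step 3: p0:(5,4)->(5,3)->EXIT | p1:(3,0)->(4,0) | p2:escaped | p3:(2,1)->(3,1) | p4:(3,1)->(4,1)
Step 4: p0:escaped | p1:(4,0)->(5,0) | p2:escaped | p3:(3,1)->(4,1) | p4:(4,1)->(5,1)
Step 5: p0:escaped | p1:(5,0)->(5,1) | p2:escaped | p3:(4,1)->(5,1) | p4:(5,1)->(5,2)->EXIT
Step 6: p0:escaped | p1:(5,1)->(5,2)->EXIT | p2:escaped | p3:(5,1)->(5,2)->EXIT | p4:escaped
Exit steps: [3, 6, 1, 6, 5]
First to escape: p2 at step 1

Answer: 2 1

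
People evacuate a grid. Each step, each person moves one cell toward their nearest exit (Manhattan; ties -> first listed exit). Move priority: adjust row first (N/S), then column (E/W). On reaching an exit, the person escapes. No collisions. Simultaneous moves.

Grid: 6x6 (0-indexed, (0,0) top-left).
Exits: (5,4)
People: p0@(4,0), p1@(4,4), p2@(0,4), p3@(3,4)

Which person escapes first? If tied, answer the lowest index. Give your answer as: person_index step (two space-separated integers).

Answer: 1 1

Derivation:
Step 1: p0:(4,0)->(5,0) | p1:(4,4)->(5,4)->EXIT | p2:(0,4)->(1,4) | p3:(3,4)->(4,4)
Step 2: p0:(5,0)->(5,1) | p1:escaped | p2:(1,4)->(2,4) | p3:(4,4)->(5,4)->EXIT
Step 3: p0:(5,1)->(5,2) | p1:escaped | p2:(2,4)->(3,4) | p3:escaped
Step 4: p0:(5,2)->(5,3) | p1:escaped | p2:(3,4)->(4,4) | p3:escaped
Step 5: p0:(5,3)->(5,4)->EXIT | p1:escaped | p2:(4,4)->(5,4)->EXIT | p3:escaped
Exit steps: [5, 1, 5, 2]
First to escape: p1 at step 1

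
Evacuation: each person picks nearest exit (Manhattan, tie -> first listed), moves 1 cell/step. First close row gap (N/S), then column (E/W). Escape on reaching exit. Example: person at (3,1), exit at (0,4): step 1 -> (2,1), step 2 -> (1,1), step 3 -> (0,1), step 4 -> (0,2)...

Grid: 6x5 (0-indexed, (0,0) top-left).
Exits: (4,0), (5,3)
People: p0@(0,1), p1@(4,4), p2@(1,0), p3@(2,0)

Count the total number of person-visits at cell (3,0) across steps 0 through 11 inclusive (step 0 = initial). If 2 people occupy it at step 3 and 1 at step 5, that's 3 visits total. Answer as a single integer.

Answer: 2

Derivation:
Step 0: p0@(0,1) p1@(4,4) p2@(1,0) p3@(2,0) -> at (3,0): 0 [-], cum=0
Step 1: p0@(1,1) p1@(5,4) p2@(2,0) p3@(3,0) -> at (3,0): 1 [p3], cum=1
Step 2: p0@(2,1) p1@ESC p2@(3,0) p3@ESC -> at (3,0): 1 [p2], cum=2
Step 3: p0@(3,1) p1@ESC p2@ESC p3@ESC -> at (3,0): 0 [-], cum=2
Step 4: p0@(4,1) p1@ESC p2@ESC p3@ESC -> at (3,0): 0 [-], cum=2
Step 5: p0@ESC p1@ESC p2@ESC p3@ESC -> at (3,0): 0 [-], cum=2
Total visits = 2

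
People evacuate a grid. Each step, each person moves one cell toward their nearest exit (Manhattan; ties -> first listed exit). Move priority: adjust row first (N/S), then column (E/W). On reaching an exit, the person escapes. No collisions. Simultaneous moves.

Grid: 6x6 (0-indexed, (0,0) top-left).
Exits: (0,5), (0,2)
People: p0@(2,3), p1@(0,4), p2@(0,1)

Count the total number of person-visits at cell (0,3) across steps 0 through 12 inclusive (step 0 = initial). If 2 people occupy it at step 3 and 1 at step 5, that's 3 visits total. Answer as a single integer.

Answer: 1

Derivation:
Step 0: p0@(2,3) p1@(0,4) p2@(0,1) -> at (0,3): 0 [-], cum=0
Step 1: p0@(1,3) p1@ESC p2@ESC -> at (0,3): 0 [-], cum=0
Step 2: p0@(0,3) p1@ESC p2@ESC -> at (0,3): 1 [p0], cum=1
Step 3: p0@ESC p1@ESC p2@ESC -> at (0,3): 0 [-], cum=1
Total visits = 1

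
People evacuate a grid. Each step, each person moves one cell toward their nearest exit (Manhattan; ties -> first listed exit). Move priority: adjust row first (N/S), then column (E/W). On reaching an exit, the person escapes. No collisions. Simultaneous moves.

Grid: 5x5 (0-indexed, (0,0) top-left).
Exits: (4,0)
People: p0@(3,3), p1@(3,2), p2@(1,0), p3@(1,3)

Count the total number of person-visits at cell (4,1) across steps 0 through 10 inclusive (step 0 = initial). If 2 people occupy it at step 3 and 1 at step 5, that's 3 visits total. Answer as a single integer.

Step 0: p0@(3,3) p1@(3,2) p2@(1,0) p3@(1,3) -> at (4,1): 0 [-], cum=0
Step 1: p0@(4,3) p1@(4,2) p2@(2,0) p3@(2,3) -> at (4,1): 0 [-], cum=0
Step 2: p0@(4,2) p1@(4,1) p2@(3,0) p3@(3,3) -> at (4,1): 1 [p1], cum=1
Step 3: p0@(4,1) p1@ESC p2@ESC p3@(4,3) -> at (4,1): 1 [p0], cum=2
Step 4: p0@ESC p1@ESC p2@ESC p3@(4,2) -> at (4,1): 0 [-], cum=2
Step 5: p0@ESC p1@ESC p2@ESC p3@(4,1) -> at (4,1): 1 [p3], cum=3
Step 6: p0@ESC p1@ESC p2@ESC p3@ESC -> at (4,1): 0 [-], cum=3
Total visits = 3

Answer: 3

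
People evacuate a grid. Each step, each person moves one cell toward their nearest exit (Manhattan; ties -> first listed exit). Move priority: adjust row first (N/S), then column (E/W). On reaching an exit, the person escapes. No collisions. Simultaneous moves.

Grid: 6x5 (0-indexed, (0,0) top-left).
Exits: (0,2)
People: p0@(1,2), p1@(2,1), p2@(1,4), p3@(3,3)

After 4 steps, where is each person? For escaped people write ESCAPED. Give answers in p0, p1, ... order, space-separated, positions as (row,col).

Step 1: p0:(1,2)->(0,2)->EXIT | p1:(2,1)->(1,1) | p2:(1,4)->(0,4) | p3:(3,3)->(2,3)
Step 2: p0:escaped | p1:(1,1)->(0,1) | p2:(0,4)->(0,3) | p3:(2,3)->(1,3)
Step 3: p0:escaped | p1:(0,1)->(0,2)->EXIT | p2:(0,3)->(0,2)->EXIT | p3:(1,3)->(0,3)
Step 4: p0:escaped | p1:escaped | p2:escaped | p3:(0,3)->(0,2)->EXIT

ESCAPED ESCAPED ESCAPED ESCAPED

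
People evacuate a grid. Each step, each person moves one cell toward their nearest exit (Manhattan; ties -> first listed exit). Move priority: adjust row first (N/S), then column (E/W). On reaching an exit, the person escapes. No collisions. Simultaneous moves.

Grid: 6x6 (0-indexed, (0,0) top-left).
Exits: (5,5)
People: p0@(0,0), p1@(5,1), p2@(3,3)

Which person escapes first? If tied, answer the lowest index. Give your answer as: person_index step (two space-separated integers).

Answer: 1 4

Derivation:
Step 1: p0:(0,0)->(1,0) | p1:(5,1)->(5,2) | p2:(3,3)->(4,3)
Step 2: p0:(1,0)->(2,0) | p1:(5,2)->(5,3) | p2:(4,3)->(5,3)
Step 3: p0:(2,0)->(3,0) | p1:(5,3)->(5,4) | p2:(5,3)->(5,4)
Step 4: p0:(3,0)->(4,0) | p1:(5,4)->(5,5)->EXIT | p2:(5,4)->(5,5)->EXIT
Step 5: p0:(4,0)->(5,0) | p1:escaped | p2:escaped
Step 6: p0:(5,0)->(5,1) | p1:escaped | p2:escaped
Step 7: p0:(5,1)->(5,2) | p1:escaped | p2:escaped
Step 8: p0:(5,2)->(5,3) | p1:escaped | p2:escaped
Step 9: p0:(5,3)->(5,4) | p1:escaped | p2:escaped
Step 10: p0:(5,4)->(5,5)->EXIT | p1:escaped | p2:escaped
Exit steps: [10, 4, 4]
First to escape: p1 at step 4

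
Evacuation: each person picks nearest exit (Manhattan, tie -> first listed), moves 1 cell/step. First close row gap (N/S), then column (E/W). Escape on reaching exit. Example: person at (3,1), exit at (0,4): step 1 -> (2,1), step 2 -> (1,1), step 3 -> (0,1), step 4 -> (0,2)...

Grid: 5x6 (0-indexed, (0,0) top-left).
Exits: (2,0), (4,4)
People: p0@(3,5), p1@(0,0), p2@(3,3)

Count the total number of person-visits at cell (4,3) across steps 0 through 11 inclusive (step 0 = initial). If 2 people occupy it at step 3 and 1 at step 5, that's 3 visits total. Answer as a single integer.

Step 0: p0@(3,5) p1@(0,0) p2@(3,3) -> at (4,3): 0 [-], cum=0
Step 1: p0@(4,5) p1@(1,0) p2@(4,3) -> at (4,3): 1 [p2], cum=1
Step 2: p0@ESC p1@ESC p2@ESC -> at (4,3): 0 [-], cum=1
Total visits = 1

Answer: 1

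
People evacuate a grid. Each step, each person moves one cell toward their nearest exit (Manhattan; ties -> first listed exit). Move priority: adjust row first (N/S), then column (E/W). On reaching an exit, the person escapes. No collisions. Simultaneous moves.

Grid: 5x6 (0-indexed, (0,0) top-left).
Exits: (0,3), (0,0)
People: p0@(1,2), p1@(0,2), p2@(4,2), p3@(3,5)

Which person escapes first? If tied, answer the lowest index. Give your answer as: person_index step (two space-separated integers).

Answer: 1 1

Derivation:
Step 1: p0:(1,2)->(0,2) | p1:(0,2)->(0,3)->EXIT | p2:(4,2)->(3,2) | p3:(3,5)->(2,5)
Step 2: p0:(0,2)->(0,3)->EXIT | p1:escaped | p2:(3,2)->(2,2) | p3:(2,5)->(1,5)
Step 3: p0:escaped | p1:escaped | p2:(2,2)->(1,2) | p3:(1,5)->(0,5)
Step 4: p0:escaped | p1:escaped | p2:(1,2)->(0,2) | p3:(0,5)->(0,4)
Step 5: p0:escaped | p1:escaped | p2:(0,2)->(0,3)->EXIT | p3:(0,4)->(0,3)->EXIT
Exit steps: [2, 1, 5, 5]
First to escape: p1 at step 1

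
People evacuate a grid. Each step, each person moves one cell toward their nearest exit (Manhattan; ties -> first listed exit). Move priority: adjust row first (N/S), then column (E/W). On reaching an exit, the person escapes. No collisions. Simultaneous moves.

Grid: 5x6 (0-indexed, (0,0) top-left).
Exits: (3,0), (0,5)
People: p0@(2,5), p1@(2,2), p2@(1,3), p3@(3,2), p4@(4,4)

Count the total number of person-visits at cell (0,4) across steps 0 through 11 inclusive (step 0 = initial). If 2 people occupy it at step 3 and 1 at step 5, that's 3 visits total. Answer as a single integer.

Step 0: p0@(2,5) p1@(2,2) p2@(1,3) p3@(3,2) p4@(4,4) -> at (0,4): 0 [-], cum=0
Step 1: p0@(1,5) p1@(3,2) p2@(0,3) p3@(3,1) p4@(3,4) -> at (0,4): 0 [-], cum=0
Step 2: p0@ESC p1@(3,1) p2@(0,4) p3@ESC p4@(3,3) -> at (0,4): 1 [p2], cum=1
Step 3: p0@ESC p1@ESC p2@ESC p3@ESC p4@(3,2) -> at (0,4): 0 [-], cum=1
Step 4: p0@ESC p1@ESC p2@ESC p3@ESC p4@(3,1) -> at (0,4): 0 [-], cum=1
Step 5: p0@ESC p1@ESC p2@ESC p3@ESC p4@ESC -> at (0,4): 0 [-], cum=1
Total visits = 1

Answer: 1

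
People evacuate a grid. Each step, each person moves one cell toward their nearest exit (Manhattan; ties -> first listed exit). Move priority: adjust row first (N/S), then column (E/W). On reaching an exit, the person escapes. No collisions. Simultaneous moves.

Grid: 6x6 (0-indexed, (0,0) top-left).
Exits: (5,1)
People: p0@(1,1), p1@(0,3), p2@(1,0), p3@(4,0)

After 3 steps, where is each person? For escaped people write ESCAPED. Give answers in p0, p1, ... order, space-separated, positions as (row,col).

Step 1: p0:(1,1)->(2,1) | p1:(0,3)->(1,3) | p2:(1,0)->(2,0) | p3:(4,0)->(5,0)
Step 2: p0:(2,1)->(3,1) | p1:(1,3)->(2,3) | p2:(2,0)->(3,0) | p3:(5,0)->(5,1)->EXIT
Step 3: p0:(3,1)->(4,1) | p1:(2,3)->(3,3) | p2:(3,0)->(4,0) | p3:escaped

(4,1) (3,3) (4,0) ESCAPED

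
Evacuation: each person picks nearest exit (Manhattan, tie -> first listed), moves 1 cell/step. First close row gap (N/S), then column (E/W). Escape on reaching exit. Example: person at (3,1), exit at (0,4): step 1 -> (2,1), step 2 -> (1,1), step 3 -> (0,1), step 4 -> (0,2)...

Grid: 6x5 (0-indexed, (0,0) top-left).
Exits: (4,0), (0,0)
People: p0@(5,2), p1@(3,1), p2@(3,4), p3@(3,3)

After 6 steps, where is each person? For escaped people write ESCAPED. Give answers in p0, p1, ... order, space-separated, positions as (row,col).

Step 1: p0:(5,2)->(4,2) | p1:(3,1)->(4,1) | p2:(3,4)->(4,4) | p3:(3,3)->(4,3)
Step 2: p0:(4,2)->(4,1) | p1:(4,1)->(4,0)->EXIT | p2:(4,4)->(4,3) | p3:(4,3)->(4,2)
Step 3: p0:(4,1)->(4,0)->EXIT | p1:escaped | p2:(4,3)->(4,2) | p3:(4,2)->(4,1)
Step 4: p0:escaped | p1:escaped | p2:(4,2)->(4,1) | p3:(4,1)->(4,0)->EXIT
Step 5: p0:escaped | p1:escaped | p2:(4,1)->(4,0)->EXIT | p3:escaped

ESCAPED ESCAPED ESCAPED ESCAPED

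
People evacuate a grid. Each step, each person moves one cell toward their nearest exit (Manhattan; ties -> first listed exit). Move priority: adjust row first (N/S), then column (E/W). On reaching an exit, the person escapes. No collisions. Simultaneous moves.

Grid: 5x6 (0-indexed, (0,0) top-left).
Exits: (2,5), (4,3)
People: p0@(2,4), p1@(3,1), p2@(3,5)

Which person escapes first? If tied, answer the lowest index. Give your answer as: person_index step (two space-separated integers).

Answer: 0 1

Derivation:
Step 1: p0:(2,4)->(2,5)->EXIT | p1:(3,1)->(4,1) | p2:(3,5)->(2,5)->EXIT
Step 2: p0:escaped | p1:(4,1)->(4,2) | p2:escaped
Step 3: p0:escaped | p1:(4,2)->(4,3)->EXIT | p2:escaped
Exit steps: [1, 3, 1]
First to escape: p0 at step 1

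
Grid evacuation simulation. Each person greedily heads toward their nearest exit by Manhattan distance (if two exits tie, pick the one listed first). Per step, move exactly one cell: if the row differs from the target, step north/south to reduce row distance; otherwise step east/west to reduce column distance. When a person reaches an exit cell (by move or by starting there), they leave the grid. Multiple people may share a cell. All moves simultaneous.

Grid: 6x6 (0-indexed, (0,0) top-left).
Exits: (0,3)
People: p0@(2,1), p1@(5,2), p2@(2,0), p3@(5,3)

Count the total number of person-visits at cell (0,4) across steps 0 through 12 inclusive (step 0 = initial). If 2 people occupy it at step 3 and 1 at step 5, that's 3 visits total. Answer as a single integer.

Step 0: p0@(2,1) p1@(5,2) p2@(2,0) p3@(5,3) -> at (0,4): 0 [-], cum=0
Step 1: p0@(1,1) p1@(4,2) p2@(1,0) p3@(4,3) -> at (0,4): 0 [-], cum=0
Step 2: p0@(0,1) p1@(3,2) p2@(0,0) p3@(3,3) -> at (0,4): 0 [-], cum=0
Step 3: p0@(0,2) p1@(2,2) p2@(0,1) p3@(2,3) -> at (0,4): 0 [-], cum=0
Step 4: p0@ESC p1@(1,2) p2@(0,2) p3@(1,3) -> at (0,4): 0 [-], cum=0
Step 5: p0@ESC p1@(0,2) p2@ESC p3@ESC -> at (0,4): 0 [-], cum=0
Step 6: p0@ESC p1@ESC p2@ESC p3@ESC -> at (0,4): 0 [-], cum=0
Total visits = 0

Answer: 0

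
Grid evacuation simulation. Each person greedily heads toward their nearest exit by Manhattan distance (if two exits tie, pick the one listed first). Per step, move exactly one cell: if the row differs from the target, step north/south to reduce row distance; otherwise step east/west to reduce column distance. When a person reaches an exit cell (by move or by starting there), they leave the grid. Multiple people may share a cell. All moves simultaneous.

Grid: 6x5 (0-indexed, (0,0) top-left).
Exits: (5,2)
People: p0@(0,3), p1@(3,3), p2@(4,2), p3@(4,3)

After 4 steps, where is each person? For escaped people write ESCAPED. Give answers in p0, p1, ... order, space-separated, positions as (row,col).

Step 1: p0:(0,3)->(1,3) | p1:(3,3)->(4,3) | p2:(4,2)->(5,2)->EXIT | p3:(4,3)->(5,3)
Step 2: p0:(1,3)->(2,3) | p1:(4,3)->(5,3) | p2:escaped | p3:(5,3)->(5,2)->EXIT
Step 3: p0:(2,3)->(3,3) | p1:(5,3)->(5,2)->EXIT | p2:escaped | p3:escaped
Step 4: p0:(3,3)->(4,3) | p1:escaped | p2:escaped | p3:escaped

(4,3) ESCAPED ESCAPED ESCAPED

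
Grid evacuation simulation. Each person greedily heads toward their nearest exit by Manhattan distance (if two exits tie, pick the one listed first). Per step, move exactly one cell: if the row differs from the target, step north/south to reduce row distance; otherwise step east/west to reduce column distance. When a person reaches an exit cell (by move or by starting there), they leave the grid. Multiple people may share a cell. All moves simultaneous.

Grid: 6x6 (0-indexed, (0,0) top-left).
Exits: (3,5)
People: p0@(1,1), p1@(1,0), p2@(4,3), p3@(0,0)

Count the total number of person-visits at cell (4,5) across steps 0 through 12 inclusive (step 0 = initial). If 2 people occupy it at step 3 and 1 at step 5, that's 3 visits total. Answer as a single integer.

Answer: 0

Derivation:
Step 0: p0@(1,1) p1@(1,0) p2@(4,3) p3@(0,0) -> at (4,5): 0 [-], cum=0
Step 1: p0@(2,1) p1@(2,0) p2@(3,3) p3@(1,0) -> at (4,5): 0 [-], cum=0
Step 2: p0@(3,1) p1@(3,0) p2@(3,4) p3@(2,0) -> at (4,5): 0 [-], cum=0
Step 3: p0@(3,2) p1@(3,1) p2@ESC p3@(3,0) -> at (4,5): 0 [-], cum=0
Step 4: p0@(3,3) p1@(3,2) p2@ESC p3@(3,1) -> at (4,5): 0 [-], cum=0
Step 5: p0@(3,4) p1@(3,3) p2@ESC p3@(3,2) -> at (4,5): 0 [-], cum=0
Step 6: p0@ESC p1@(3,4) p2@ESC p3@(3,3) -> at (4,5): 0 [-], cum=0
Step 7: p0@ESC p1@ESC p2@ESC p3@(3,4) -> at (4,5): 0 [-], cum=0
Step 8: p0@ESC p1@ESC p2@ESC p3@ESC -> at (4,5): 0 [-], cum=0
Total visits = 0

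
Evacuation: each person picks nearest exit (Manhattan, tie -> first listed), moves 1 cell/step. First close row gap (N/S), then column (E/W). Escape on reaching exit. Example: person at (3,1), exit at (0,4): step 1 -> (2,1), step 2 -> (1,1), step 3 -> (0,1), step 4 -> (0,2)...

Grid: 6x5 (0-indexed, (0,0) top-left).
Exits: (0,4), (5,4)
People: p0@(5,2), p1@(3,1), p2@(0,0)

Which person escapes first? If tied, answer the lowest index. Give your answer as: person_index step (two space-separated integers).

Step 1: p0:(5,2)->(5,3) | p1:(3,1)->(4,1) | p2:(0,0)->(0,1)
Step 2: p0:(5,3)->(5,4)->EXIT | p1:(4,1)->(5,1) | p2:(0,1)->(0,2)
Step 3: p0:escaped | p1:(5,1)->(5,2) | p2:(0,2)->(0,3)
Step 4: p0:escaped | p1:(5,2)->(5,3) | p2:(0,3)->(0,4)->EXIT
Step 5: p0:escaped | p1:(5,3)->(5,4)->EXIT | p2:escaped
Exit steps: [2, 5, 4]
First to escape: p0 at step 2

Answer: 0 2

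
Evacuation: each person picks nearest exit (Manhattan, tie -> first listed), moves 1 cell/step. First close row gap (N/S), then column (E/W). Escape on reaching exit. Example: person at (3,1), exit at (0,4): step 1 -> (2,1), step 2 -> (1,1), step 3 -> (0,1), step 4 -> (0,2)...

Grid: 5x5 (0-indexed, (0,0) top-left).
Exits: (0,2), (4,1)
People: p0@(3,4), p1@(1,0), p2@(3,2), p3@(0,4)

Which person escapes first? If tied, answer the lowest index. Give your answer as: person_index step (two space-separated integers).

Answer: 2 2

Derivation:
Step 1: p0:(3,4)->(4,4) | p1:(1,0)->(0,0) | p2:(3,2)->(4,2) | p3:(0,4)->(0,3)
Step 2: p0:(4,4)->(4,3) | p1:(0,0)->(0,1) | p2:(4,2)->(4,1)->EXIT | p3:(0,3)->(0,2)->EXIT
Step 3: p0:(4,3)->(4,2) | p1:(0,1)->(0,2)->EXIT | p2:escaped | p3:escaped
Step 4: p0:(4,2)->(4,1)->EXIT | p1:escaped | p2:escaped | p3:escaped
Exit steps: [4, 3, 2, 2]
First to escape: p2 at step 2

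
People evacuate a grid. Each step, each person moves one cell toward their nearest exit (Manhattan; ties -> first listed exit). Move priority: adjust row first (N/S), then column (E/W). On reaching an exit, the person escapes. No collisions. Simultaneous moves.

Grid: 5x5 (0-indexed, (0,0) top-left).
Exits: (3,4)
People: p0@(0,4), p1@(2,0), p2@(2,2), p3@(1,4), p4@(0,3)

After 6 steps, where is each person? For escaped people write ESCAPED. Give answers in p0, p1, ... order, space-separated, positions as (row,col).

Step 1: p0:(0,4)->(1,4) | p1:(2,0)->(3,0) | p2:(2,2)->(3,2) | p3:(1,4)->(2,4) | p4:(0,3)->(1,3)
Step 2: p0:(1,4)->(2,4) | p1:(3,0)->(3,1) | p2:(3,2)->(3,3) | p3:(2,4)->(3,4)->EXIT | p4:(1,3)->(2,3)
Step 3: p0:(2,4)->(3,4)->EXIT | p1:(3,1)->(3,2) | p2:(3,3)->(3,4)->EXIT | p3:escaped | p4:(2,3)->(3,3)
Step 4: p0:escaped | p1:(3,2)->(3,3) | p2:escaped | p3:escaped | p4:(3,3)->(3,4)->EXIT
Step 5: p0:escaped | p1:(3,3)->(3,4)->EXIT | p2:escaped | p3:escaped | p4:escaped

ESCAPED ESCAPED ESCAPED ESCAPED ESCAPED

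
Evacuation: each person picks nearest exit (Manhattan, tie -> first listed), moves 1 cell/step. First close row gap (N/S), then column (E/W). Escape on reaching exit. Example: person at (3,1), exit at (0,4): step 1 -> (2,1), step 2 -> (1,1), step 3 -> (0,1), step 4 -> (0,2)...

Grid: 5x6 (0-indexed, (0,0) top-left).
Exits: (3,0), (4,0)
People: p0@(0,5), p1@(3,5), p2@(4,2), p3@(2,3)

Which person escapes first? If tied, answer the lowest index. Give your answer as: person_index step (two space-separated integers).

Step 1: p0:(0,5)->(1,5) | p1:(3,5)->(3,4) | p2:(4,2)->(4,1) | p3:(2,3)->(3,3)
Step 2: p0:(1,5)->(2,5) | p1:(3,4)->(3,3) | p2:(4,1)->(4,0)->EXIT | p3:(3,3)->(3,2)
Step 3: p0:(2,5)->(3,5) | p1:(3,3)->(3,2) | p2:escaped | p3:(3,2)->(3,1)
Step 4: p0:(3,5)->(3,4) | p1:(3,2)->(3,1) | p2:escaped | p3:(3,1)->(3,0)->EXIT
Step 5: p0:(3,4)->(3,3) | p1:(3,1)->(3,0)->EXIT | p2:escaped | p3:escaped
Step 6: p0:(3,3)->(3,2) | p1:escaped | p2:escaped | p3:escaped
Step 7: p0:(3,2)->(3,1) | p1:escaped | p2:escaped | p3:escaped
Step 8: p0:(3,1)->(3,0)->EXIT | p1:escaped | p2:escaped | p3:escaped
Exit steps: [8, 5, 2, 4]
First to escape: p2 at step 2

Answer: 2 2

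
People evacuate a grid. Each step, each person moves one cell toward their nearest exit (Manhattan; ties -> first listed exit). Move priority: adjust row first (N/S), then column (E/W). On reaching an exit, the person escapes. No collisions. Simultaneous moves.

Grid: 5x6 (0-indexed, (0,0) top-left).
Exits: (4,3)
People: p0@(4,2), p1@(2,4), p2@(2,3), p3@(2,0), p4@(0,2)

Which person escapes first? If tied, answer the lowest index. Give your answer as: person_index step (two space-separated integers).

Answer: 0 1

Derivation:
Step 1: p0:(4,2)->(4,3)->EXIT | p1:(2,4)->(3,4) | p2:(2,3)->(3,3) | p3:(2,0)->(3,0) | p4:(0,2)->(1,2)
Step 2: p0:escaped | p1:(3,4)->(4,4) | p2:(3,3)->(4,3)->EXIT | p3:(3,0)->(4,0) | p4:(1,2)->(2,2)
Step 3: p0:escaped | p1:(4,4)->(4,3)->EXIT | p2:escaped | p3:(4,0)->(4,1) | p4:(2,2)->(3,2)
Step 4: p0:escaped | p1:escaped | p2:escaped | p3:(4,1)->(4,2) | p4:(3,2)->(4,2)
Step 5: p0:escaped | p1:escaped | p2:escaped | p3:(4,2)->(4,3)->EXIT | p4:(4,2)->(4,3)->EXIT
Exit steps: [1, 3, 2, 5, 5]
First to escape: p0 at step 1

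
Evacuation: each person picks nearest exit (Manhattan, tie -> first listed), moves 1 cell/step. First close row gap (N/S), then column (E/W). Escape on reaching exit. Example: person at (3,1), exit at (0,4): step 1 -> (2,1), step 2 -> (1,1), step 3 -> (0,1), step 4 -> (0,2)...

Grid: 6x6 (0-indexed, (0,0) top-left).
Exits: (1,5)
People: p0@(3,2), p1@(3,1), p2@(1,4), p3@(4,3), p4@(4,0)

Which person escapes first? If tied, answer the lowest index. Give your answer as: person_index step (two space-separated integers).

Answer: 2 1

Derivation:
Step 1: p0:(3,2)->(2,2) | p1:(3,1)->(2,1) | p2:(1,4)->(1,5)->EXIT | p3:(4,3)->(3,3) | p4:(4,0)->(3,0)
Step 2: p0:(2,2)->(1,2) | p1:(2,1)->(1,1) | p2:escaped | p3:(3,3)->(2,3) | p4:(3,0)->(2,0)
Step 3: p0:(1,2)->(1,3) | p1:(1,1)->(1,2) | p2:escaped | p3:(2,3)->(1,3) | p4:(2,0)->(1,0)
Step 4: p0:(1,3)->(1,4) | p1:(1,2)->(1,3) | p2:escaped | p3:(1,3)->(1,4) | p4:(1,0)->(1,1)
Step 5: p0:(1,4)->(1,5)->EXIT | p1:(1,3)->(1,4) | p2:escaped | p3:(1,4)->(1,5)->EXIT | p4:(1,1)->(1,2)
Step 6: p0:escaped | p1:(1,4)->(1,5)->EXIT | p2:escaped | p3:escaped | p4:(1,2)->(1,3)
Step 7: p0:escaped | p1:escaped | p2:escaped | p3:escaped | p4:(1,3)->(1,4)
Step 8: p0:escaped | p1:escaped | p2:escaped | p3:escaped | p4:(1,4)->(1,5)->EXIT
Exit steps: [5, 6, 1, 5, 8]
First to escape: p2 at step 1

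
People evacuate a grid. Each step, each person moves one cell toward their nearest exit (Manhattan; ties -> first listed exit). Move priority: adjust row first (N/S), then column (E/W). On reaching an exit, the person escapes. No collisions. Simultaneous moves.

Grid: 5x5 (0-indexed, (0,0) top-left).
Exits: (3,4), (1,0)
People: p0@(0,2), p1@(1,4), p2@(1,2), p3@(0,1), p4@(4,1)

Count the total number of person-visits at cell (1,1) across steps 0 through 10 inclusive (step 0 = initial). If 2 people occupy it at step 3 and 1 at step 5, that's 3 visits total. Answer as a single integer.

Step 0: p0@(0,2) p1@(1,4) p2@(1,2) p3@(0,1) p4@(4,1) -> at (1,1): 0 [-], cum=0
Step 1: p0@(1,2) p1@(2,4) p2@(1,1) p3@(1,1) p4@(3,1) -> at (1,1): 2 [p2,p3], cum=2
Step 2: p0@(1,1) p1@ESC p2@ESC p3@ESC p4@(3,2) -> at (1,1): 1 [p0], cum=3
Step 3: p0@ESC p1@ESC p2@ESC p3@ESC p4@(3,3) -> at (1,1): 0 [-], cum=3
Step 4: p0@ESC p1@ESC p2@ESC p3@ESC p4@ESC -> at (1,1): 0 [-], cum=3
Total visits = 3

Answer: 3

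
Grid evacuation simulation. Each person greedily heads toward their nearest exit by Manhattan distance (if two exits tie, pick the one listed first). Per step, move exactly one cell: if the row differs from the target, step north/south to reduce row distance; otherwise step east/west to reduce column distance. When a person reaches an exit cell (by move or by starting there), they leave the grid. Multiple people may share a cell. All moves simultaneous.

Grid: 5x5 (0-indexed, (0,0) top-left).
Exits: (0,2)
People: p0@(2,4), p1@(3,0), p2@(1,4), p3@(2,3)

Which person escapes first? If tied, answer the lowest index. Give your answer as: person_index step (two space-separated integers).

Answer: 2 3

Derivation:
Step 1: p0:(2,4)->(1,4) | p1:(3,0)->(2,0) | p2:(1,4)->(0,4) | p3:(2,3)->(1,3)
Step 2: p0:(1,4)->(0,4) | p1:(2,0)->(1,0) | p2:(0,4)->(0,3) | p3:(1,3)->(0,3)
Step 3: p0:(0,4)->(0,3) | p1:(1,0)->(0,0) | p2:(0,3)->(0,2)->EXIT | p3:(0,3)->(0,2)->EXIT
Step 4: p0:(0,3)->(0,2)->EXIT | p1:(0,0)->(0,1) | p2:escaped | p3:escaped
Step 5: p0:escaped | p1:(0,1)->(0,2)->EXIT | p2:escaped | p3:escaped
Exit steps: [4, 5, 3, 3]
First to escape: p2 at step 3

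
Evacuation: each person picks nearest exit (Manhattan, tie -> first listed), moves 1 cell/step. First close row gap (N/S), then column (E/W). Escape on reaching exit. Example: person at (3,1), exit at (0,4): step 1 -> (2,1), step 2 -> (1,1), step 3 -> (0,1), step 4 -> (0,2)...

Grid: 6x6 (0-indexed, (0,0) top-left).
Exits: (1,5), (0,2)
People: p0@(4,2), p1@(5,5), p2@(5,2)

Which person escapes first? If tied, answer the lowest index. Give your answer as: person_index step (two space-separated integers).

Answer: 0 4

Derivation:
Step 1: p0:(4,2)->(3,2) | p1:(5,5)->(4,5) | p2:(5,2)->(4,2)
Step 2: p0:(3,2)->(2,2) | p1:(4,5)->(3,5) | p2:(4,2)->(3,2)
Step 3: p0:(2,2)->(1,2) | p1:(3,5)->(2,5) | p2:(3,2)->(2,2)
Step 4: p0:(1,2)->(0,2)->EXIT | p1:(2,5)->(1,5)->EXIT | p2:(2,2)->(1,2)
Step 5: p0:escaped | p1:escaped | p2:(1,2)->(0,2)->EXIT
Exit steps: [4, 4, 5]
First to escape: p0 at step 4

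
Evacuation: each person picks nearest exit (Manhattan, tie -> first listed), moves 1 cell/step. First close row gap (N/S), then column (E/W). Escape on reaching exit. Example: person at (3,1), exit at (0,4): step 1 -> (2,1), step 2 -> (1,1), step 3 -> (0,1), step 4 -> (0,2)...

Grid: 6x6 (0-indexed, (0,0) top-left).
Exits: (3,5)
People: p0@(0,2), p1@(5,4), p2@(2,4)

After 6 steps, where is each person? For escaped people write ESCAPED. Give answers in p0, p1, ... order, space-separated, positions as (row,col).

Step 1: p0:(0,2)->(1,2) | p1:(5,4)->(4,4) | p2:(2,4)->(3,4)
Step 2: p0:(1,2)->(2,2) | p1:(4,4)->(3,4) | p2:(3,4)->(3,5)->EXIT
Step 3: p0:(2,2)->(3,2) | p1:(3,4)->(3,5)->EXIT | p2:escaped
Step 4: p0:(3,2)->(3,3) | p1:escaped | p2:escaped
Step 5: p0:(3,3)->(3,4) | p1:escaped | p2:escaped
Step 6: p0:(3,4)->(3,5)->EXIT | p1:escaped | p2:escaped

ESCAPED ESCAPED ESCAPED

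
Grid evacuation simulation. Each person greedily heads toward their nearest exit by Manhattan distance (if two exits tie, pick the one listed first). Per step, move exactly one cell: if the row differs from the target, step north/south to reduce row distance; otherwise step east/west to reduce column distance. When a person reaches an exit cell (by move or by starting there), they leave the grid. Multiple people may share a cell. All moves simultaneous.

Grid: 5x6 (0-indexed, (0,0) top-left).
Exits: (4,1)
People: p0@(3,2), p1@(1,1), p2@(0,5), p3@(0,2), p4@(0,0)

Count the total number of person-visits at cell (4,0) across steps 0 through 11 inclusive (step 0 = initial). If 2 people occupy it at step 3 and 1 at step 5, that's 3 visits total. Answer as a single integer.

Answer: 1

Derivation:
Step 0: p0@(3,2) p1@(1,1) p2@(0,5) p3@(0,2) p4@(0,0) -> at (4,0): 0 [-], cum=0
Step 1: p0@(4,2) p1@(2,1) p2@(1,5) p3@(1,2) p4@(1,0) -> at (4,0): 0 [-], cum=0
Step 2: p0@ESC p1@(3,1) p2@(2,5) p3@(2,2) p4@(2,0) -> at (4,0): 0 [-], cum=0
Step 3: p0@ESC p1@ESC p2@(3,5) p3@(3,2) p4@(3,0) -> at (4,0): 0 [-], cum=0
Step 4: p0@ESC p1@ESC p2@(4,5) p3@(4,2) p4@(4,0) -> at (4,0): 1 [p4], cum=1
Step 5: p0@ESC p1@ESC p2@(4,4) p3@ESC p4@ESC -> at (4,0): 0 [-], cum=1
Step 6: p0@ESC p1@ESC p2@(4,3) p3@ESC p4@ESC -> at (4,0): 0 [-], cum=1
Step 7: p0@ESC p1@ESC p2@(4,2) p3@ESC p4@ESC -> at (4,0): 0 [-], cum=1
Step 8: p0@ESC p1@ESC p2@ESC p3@ESC p4@ESC -> at (4,0): 0 [-], cum=1
Total visits = 1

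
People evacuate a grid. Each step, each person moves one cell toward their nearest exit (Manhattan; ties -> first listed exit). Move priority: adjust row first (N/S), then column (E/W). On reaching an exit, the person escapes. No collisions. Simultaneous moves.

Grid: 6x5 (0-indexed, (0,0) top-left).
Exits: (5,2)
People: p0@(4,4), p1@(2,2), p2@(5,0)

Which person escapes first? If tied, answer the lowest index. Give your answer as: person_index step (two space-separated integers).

Step 1: p0:(4,4)->(5,4) | p1:(2,2)->(3,2) | p2:(5,0)->(5,1)
Step 2: p0:(5,4)->(5,3) | p1:(3,2)->(4,2) | p2:(5,1)->(5,2)->EXIT
Step 3: p0:(5,3)->(5,2)->EXIT | p1:(4,2)->(5,2)->EXIT | p2:escaped
Exit steps: [3, 3, 2]
First to escape: p2 at step 2

Answer: 2 2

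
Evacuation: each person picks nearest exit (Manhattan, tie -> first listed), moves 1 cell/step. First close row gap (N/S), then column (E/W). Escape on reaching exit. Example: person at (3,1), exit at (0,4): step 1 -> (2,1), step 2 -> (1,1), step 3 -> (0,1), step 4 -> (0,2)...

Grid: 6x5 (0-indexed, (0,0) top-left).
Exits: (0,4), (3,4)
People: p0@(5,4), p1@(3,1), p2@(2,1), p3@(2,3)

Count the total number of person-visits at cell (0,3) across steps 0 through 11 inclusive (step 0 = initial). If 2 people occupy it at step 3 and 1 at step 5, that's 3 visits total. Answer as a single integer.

Answer: 0

Derivation:
Step 0: p0@(5,4) p1@(3,1) p2@(2,1) p3@(2,3) -> at (0,3): 0 [-], cum=0
Step 1: p0@(4,4) p1@(3,2) p2@(3,1) p3@(3,3) -> at (0,3): 0 [-], cum=0
Step 2: p0@ESC p1@(3,3) p2@(3,2) p3@ESC -> at (0,3): 0 [-], cum=0
Step 3: p0@ESC p1@ESC p2@(3,3) p3@ESC -> at (0,3): 0 [-], cum=0
Step 4: p0@ESC p1@ESC p2@ESC p3@ESC -> at (0,3): 0 [-], cum=0
Total visits = 0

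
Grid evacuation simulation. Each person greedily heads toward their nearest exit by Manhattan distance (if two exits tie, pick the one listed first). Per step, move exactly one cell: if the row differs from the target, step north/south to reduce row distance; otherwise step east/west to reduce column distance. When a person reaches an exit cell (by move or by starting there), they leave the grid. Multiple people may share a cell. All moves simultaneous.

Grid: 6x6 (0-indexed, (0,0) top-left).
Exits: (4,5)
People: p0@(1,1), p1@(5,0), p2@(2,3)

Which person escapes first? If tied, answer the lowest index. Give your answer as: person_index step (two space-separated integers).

Answer: 2 4

Derivation:
Step 1: p0:(1,1)->(2,1) | p1:(5,0)->(4,0) | p2:(2,3)->(3,3)
Step 2: p0:(2,1)->(3,1) | p1:(4,0)->(4,1) | p2:(3,3)->(4,3)
Step 3: p0:(3,1)->(4,1) | p1:(4,1)->(4,2) | p2:(4,3)->(4,4)
Step 4: p0:(4,1)->(4,2) | p1:(4,2)->(4,3) | p2:(4,4)->(4,5)->EXIT
Step 5: p0:(4,2)->(4,3) | p1:(4,3)->(4,4) | p2:escaped
Step 6: p0:(4,3)->(4,4) | p1:(4,4)->(4,5)->EXIT | p2:escaped
Step 7: p0:(4,4)->(4,5)->EXIT | p1:escaped | p2:escaped
Exit steps: [7, 6, 4]
First to escape: p2 at step 4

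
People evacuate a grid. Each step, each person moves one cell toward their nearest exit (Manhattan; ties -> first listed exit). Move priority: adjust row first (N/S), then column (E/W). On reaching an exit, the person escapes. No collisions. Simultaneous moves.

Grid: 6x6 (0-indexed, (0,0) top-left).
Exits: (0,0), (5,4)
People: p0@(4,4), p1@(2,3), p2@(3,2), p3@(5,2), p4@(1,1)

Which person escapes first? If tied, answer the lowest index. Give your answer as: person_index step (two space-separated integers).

Step 1: p0:(4,4)->(5,4)->EXIT | p1:(2,3)->(3,3) | p2:(3,2)->(4,2) | p3:(5,2)->(5,3) | p4:(1,1)->(0,1)
Step 2: p0:escaped | p1:(3,3)->(4,3) | p2:(4,2)->(5,2) | p3:(5,3)->(5,4)->EXIT | p4:(0,1)->(0,0)->EXIT
Step 3: p0:escaped | p1:(4,3)->(5,3) | p2:(5,2)->(5,3) | p3:escaped | p4:escaped
Step 4: p0:escaped | p1:(5,3)->(5,4)->EXIT | p2:(5,3)->(5,4)->EXIT | p3:escaped | p4:escaped
Exit steps: [1, 4, 4, 2, 2]
First to escape: p0 at step 1

Answer: 0 1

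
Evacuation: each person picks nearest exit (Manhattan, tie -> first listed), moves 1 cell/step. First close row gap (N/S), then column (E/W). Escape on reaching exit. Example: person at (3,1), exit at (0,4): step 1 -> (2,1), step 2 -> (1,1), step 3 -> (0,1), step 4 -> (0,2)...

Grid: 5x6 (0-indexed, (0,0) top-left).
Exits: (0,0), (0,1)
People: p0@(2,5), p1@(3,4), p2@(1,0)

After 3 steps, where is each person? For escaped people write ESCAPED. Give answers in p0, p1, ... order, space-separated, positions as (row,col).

Step 1: p0:(2,5)->(1,5) | p1:(3,4)->(2,4) | p2:(1,0)->(0,0)->EXIT
Step 2: p0:(1,5)->(0,5) | p1:(2,4)->(1,4) | p2:escaped
Step 3: p0:(0,5)->(0,4) | p1:(1,4)->(0,4) | p2:escaped

(0,4) (0,4) ESCAPED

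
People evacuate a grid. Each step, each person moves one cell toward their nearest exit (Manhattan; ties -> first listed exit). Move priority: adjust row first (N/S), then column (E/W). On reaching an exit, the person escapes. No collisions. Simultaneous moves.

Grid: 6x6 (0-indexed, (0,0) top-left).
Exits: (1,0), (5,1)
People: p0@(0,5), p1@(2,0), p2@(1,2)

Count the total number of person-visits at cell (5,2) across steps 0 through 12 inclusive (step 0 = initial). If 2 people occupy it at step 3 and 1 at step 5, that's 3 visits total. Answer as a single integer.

Step 0: p0@(0,5) p1@(2,0) p2@(1,2) -> at (5,2): 0 [-], cum=0
Step 1: p0@(1,5) p1@ESC p2@(1,1) -> at (5,2): 0 [-], cum=0
Step 2: p0@(1,4) p1@ESC p2@ESC -> at (5,2): 0 [-], cum=0
Step 3: p0@(1,3) p1@ESC p2@ESC -> at (5,2): 0 [-], cum=0
Step 4: p0@(1,2) p1@ESC p2@ESC -> at (5,2): 0 [-], cum=0
Step 5: p0@(1,1) p1@ESC p2@ESC -> at (5,2): 0 [-], cum=0
Step 6: p0@ESC p1@ESC p2@ESC -> at (5,2): 0 [-], cum=0
Total visits = 0

Answer: 0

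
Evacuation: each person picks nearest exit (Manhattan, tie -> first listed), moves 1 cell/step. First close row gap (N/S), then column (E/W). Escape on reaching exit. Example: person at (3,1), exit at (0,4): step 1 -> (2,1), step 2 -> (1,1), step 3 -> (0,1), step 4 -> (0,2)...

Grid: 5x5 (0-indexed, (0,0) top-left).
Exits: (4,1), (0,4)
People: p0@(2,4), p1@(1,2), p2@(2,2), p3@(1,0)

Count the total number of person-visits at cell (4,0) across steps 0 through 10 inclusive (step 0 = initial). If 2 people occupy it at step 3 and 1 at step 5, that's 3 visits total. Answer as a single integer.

Answer: 1

Derivation:
Step 0: p0@(2,4) p1@(1,2) p2@(2,2) p3@(1,0) -> at (4,0): 0 [-], cum=0
Step 1: p0@(1,4) p1@(0,2) p2@(3,2) p3@(2,0) -> at (4,0): 0 [-], cum=0
Step 2: p0@ESC p1@(0,3) p2@(4,2) p3@(3,0) -> at (4,0): 0 [-], cum=0
Step 3: p0@ESC p1@ESC p2@ESC p3@(4,0) -> at (4,0): 1 [p3], cum=1
Step 4: p0@ESC p1@ESC p2@ESC p3@ESC -> at (4,0): 0 [-], cum=1
Total visits = 1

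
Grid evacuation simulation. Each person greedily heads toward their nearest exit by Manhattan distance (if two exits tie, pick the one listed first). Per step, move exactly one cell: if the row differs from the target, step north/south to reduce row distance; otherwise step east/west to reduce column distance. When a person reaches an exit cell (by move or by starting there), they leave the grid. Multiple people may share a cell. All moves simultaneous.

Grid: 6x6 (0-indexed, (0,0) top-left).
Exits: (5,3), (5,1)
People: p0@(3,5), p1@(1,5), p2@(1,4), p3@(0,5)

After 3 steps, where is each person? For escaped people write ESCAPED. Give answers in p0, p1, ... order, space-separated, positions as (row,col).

Step 1: p0:(3,5)->(4,5) | p1:(1,5)->(2,5) | p2:(1,4)->(2,4) | p3:(0,5)->(1,5)
Step 2: p0:(4,5)->(5,5) | p1:(2,5)->(3,5) | p2:(2,4)->(3,4) | p3:(1,5)->(2,5)
Step 3: p0:(5,5)->(5,4) | p1:(3,5)->(4,5) | p2:(3,4)->(4,4) | p3:(2,5)->(3,5)

(5,4) (4,5) (4,4) (3,5)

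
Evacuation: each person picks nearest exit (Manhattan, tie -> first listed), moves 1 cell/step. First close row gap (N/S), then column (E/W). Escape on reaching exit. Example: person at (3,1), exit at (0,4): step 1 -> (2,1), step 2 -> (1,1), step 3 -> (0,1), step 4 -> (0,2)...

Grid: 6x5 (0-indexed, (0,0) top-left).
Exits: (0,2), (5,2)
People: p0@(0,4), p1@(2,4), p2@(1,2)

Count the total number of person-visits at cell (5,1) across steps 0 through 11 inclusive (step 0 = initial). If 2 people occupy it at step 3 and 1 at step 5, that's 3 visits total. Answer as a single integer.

Answer: 0

Derivation:
Step 0: p0@(0,4) p1@(2,4) p2@(1,2) -> at (5,1): 0 [-], cum=0
Step 1: p0@(0,3) p1@(1,4) p2@ESC -> at (5,1): 0 [-], cum=0
Step 2: p0@ESC p1@(0,4) p2@ESC -> at (5,1): 0 [-], cum=0
Step 3: p0@ESC p1@(0,3) p2@ESC -> at (5,1): 0 [-], cum=0
Step 4: p0@ESC p1@ESC p2@ESC -> at (5,1): 0 [-], cum=0
Total visits = 0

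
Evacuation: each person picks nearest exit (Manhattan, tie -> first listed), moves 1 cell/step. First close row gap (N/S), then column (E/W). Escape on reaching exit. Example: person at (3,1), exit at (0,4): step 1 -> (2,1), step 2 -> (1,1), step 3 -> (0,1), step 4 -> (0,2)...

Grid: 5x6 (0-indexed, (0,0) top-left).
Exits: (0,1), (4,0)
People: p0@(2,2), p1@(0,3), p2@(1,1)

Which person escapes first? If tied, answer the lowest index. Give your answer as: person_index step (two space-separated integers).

Step 1: p0:(2,2)->(1,2) | p1:(0,3)->(0,2) | p2:(1,1)->(0,1)->EXIT
Step 2: p0:(1,2)->(0,2) | p1:(0,2)->(0,1)->EXIT | p2:escaped
Step 3: p0:(0,2)->(0,1)->EXIT | p1:escaped | p2:escaped
Exit steps: [3, 2, 1]
First to escape: p2 at step 1

Answer: 2 1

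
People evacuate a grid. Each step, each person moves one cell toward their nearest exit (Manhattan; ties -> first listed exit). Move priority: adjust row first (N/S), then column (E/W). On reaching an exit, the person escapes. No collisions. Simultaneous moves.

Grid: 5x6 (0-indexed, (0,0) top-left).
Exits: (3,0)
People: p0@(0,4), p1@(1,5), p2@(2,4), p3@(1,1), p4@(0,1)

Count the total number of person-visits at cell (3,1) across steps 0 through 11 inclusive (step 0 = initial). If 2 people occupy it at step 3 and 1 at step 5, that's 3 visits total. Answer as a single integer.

Step 0: p0@(0,4) p1@(1,5) p2@(2,4) p3@(1,1) p4@(0,1) -> at (3,1): 0 [-], cum=0
Step 1: p0@(1,4) p1@(2,5) p2@(3,4) p3@(2,1) p4@(1,1) -> at (3,1): 0 [-], cum=0
Step 2: p0@(2,4) p1@(3,5) p2@(3,3) p3@(3,1) p4@(2,1) -> at (3,1): 1 [p3], cum=1
Step 3: p0@(3,4) p1@(3,4) p2@(3,2) p3@ESC p4@(3,1) -> at (3,1): 1 [p4], cum=2
Step 4: p0@(3,3) p1@(3,3) p2@(3,1) p3@ESC p4@ESC -> at (3,1): 1 [p2], cum=3
Step 5: p0@(3,2) p1@(3,2) p2@ESC p3@ESC p4@ESC -> at (3,1): 0 [-], cum=3
Step 6: p0@(3,1) p1@(3,1) p2@ESC p3@ESC p4@ESC -> at (3,1): 2 [p0,p1], cum=5
Step 7: p0@ESC p1@ESC p2@ESC p3@ESC p4@ESC -> at (3,1): 0 [-], cum=5
Total visits = 5

Answer: 5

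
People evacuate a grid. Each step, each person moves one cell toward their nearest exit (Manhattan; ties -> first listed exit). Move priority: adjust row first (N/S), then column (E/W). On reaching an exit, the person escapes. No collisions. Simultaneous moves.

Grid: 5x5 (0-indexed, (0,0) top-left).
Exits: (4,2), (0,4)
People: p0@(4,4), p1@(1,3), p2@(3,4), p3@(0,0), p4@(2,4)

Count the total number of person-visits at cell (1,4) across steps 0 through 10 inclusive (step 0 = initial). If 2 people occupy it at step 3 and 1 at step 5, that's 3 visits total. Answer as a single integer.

Step 0: p0@(4,4) p1@(1,3) p2@(3,4) p3@(0,0) p4@(2,4) -> at (1,4): 0 [-], cum=0
Step 1: p0@(4,3) p1@(0,3) p2@(4,4) p3@(0,1) p4@(1,4) -> at (1,4): 1 [p4], cum=1
Step 2: p0@ESC p1@ESC p2@(4,3) p3@(0,2) p4@ESC -> at (1,4): 0 [-], cum=1
Step 3: p0@ESC p1@ESC p2@ESC p3@(0,3) p4@ESC -> at (1,4): 0 [-], cum=1
Step 4: p0@ESC p1@ESC p2@ESC p3@ESC p4@ESC -> at (1,4): 0 [-], cum=1
Total visits = 1

Answer: 1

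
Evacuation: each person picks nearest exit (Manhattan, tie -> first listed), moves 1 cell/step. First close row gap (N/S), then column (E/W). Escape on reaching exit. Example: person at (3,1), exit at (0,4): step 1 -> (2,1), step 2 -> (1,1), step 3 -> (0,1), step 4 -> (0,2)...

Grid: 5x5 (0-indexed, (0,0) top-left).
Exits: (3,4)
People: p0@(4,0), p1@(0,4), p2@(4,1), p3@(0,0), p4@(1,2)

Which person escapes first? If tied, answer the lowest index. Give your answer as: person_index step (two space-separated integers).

Answer: 1 3

Derivation:
Step 1: p0:(4,0)->(3,0) | p1:(0,4)->(1,4) | p2:(4,1)->(3,1) | p3:(0,0)->(1,0) | p4:(1,2)->(2,2)
Step 2: p0:(3,0)->(3,1) | p1:(1,4)->(2,4) | p2:(3,1)->(3,2) | p3:(1,0)->(2,0) | p4:(2,2)->(3,2)
Step 3: p0:(3,1)->(3,2) | p1:(2,4)->(3,4)->EXIT | p2:(3,2)->(3,3) | p3:(2,0)->(3,0) | p4:(3,2)->(3,3)
Step 4: p0:(3,2)->(3,3) | p1:escaped | p2:(3,3)->(3,4)->EXIT | p3:(3,0)->(3,1) | p4:(3,3)->(3,4)->EXIT
Step 5: p0:(3,3)->(3,4)->EXIT | p1:escaped | p2:escaped | p3:(3,1)->(3,2) | p4:escaped
Step 6: p0:escaped | p1:escaped | p2:escaped | p3:(3,2)->(3,3) | p4:escaped
Step 7: p0:escaped | p1:escaped | p2:escaped | p3:(3,3)->(3,4)->EXIT | p4:escaped
Exit steps: [5, 3, 4, 7, 4]
First to escape: p1 at step 3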